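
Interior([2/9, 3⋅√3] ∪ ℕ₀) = ({1, 2, …, 5} \ ℕ₀ \ (2/9, 3⋅√3)) ∪ ((2/9, 3⋅√3) \ ℕ₀ \ (2/9, 3⋅√3)) ∪ (ℕ₀ \ ({2/9, 3⋅√3} ∪ (ℕ₀ \ (2/9, 3⋅√3)))) ∪ ({1, 2, …, 5} \ ({2/9, 3⋅√3} ∪ (ℕ₀ \ (2/9, 3⋅√3))))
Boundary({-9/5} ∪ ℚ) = ℝ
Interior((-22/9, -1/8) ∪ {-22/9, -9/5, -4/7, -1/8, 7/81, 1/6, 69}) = (-22/9, -1/8)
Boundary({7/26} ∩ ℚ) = {7/26}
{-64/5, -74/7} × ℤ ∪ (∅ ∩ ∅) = {-64/5, -74/7} × ℤ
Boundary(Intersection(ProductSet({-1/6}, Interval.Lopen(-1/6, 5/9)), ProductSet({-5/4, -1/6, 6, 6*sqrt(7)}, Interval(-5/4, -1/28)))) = ProductSet({-1/6}, Interval(-1/6, -1/28))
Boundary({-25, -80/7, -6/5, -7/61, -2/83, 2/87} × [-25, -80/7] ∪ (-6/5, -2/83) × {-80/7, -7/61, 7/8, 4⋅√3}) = ({-25, -80/7, -6/5, -7/61, -2/83, 2/87} × [-25, -80/7]) ∪ ([-6/5, -2/83] × {-80/7, -7/61, 7/8, 4⋅√3})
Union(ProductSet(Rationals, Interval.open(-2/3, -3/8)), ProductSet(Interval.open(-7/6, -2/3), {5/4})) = Union(ProductSet(Interval.open(-7/6, -2/3), {5/4}), ProductSet(Rationals, Interval.open(-2/3, -3/8)))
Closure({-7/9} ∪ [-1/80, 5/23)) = {-7/9} ∪ [-1/80, 5/23]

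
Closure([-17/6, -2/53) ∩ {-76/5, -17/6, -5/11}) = {-17/6, -5/11}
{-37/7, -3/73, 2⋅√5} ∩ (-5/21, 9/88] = {-3/73}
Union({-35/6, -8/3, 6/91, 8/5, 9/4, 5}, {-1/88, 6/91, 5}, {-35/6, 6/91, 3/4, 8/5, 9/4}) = {-35/6, -8/3, -1/88, 6/91, 3/4, 8/5, 9/4, 5}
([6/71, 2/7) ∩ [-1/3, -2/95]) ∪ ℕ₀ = ℕ₀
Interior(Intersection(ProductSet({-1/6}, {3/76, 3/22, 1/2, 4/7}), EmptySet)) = EmptySet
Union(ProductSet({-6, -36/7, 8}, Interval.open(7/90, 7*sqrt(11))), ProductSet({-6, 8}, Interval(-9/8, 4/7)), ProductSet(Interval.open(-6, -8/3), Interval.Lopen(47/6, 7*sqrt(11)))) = Union(ProductSet({-6, 8}, Interval(-9/8, 4/7)), ProductSet({-6, -36/7, 8}, Interval.open(7/90, 7*sqrt(11))), ProductSet(Interval.open(-6, -8/3), Interval.Lopen(47/6, 7*sqrt(11))))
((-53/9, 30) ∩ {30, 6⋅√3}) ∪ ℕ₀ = ℕ₀ ∪ {6⋅√3}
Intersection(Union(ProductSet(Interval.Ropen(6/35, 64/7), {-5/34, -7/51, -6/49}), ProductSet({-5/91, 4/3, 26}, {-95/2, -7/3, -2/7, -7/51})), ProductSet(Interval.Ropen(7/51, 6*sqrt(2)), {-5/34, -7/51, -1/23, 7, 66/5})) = ProductSet(Interval.Ropen(6/35, 6*sqrt(2)), {-5/34, -7/51})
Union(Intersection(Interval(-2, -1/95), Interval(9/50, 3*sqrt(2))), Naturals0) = Naturals0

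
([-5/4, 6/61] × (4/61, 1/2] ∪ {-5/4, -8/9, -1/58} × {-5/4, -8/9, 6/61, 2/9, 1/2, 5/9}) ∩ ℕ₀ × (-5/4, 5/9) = {0} × (4/61, 1/2]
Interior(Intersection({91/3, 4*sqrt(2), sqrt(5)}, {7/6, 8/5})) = EmptySet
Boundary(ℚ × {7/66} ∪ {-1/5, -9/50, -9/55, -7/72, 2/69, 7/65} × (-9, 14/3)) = (ℝ × {7/66}) ∪ ({-1/5, -9/50, -9/55, -7/72, 2/69, 7/65} × [-9, 14/3])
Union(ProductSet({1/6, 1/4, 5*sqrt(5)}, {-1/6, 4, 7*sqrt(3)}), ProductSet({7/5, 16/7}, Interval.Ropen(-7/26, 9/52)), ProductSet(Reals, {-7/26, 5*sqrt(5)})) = Union(ProductSet({7/5, 16/7}, Interval.Ropen(-7/26, 9/52)), ProductSet({1/6, 1/4, 5*sqrt(5)}, {-1/6, 4, 7*sqrt(3)}), ProductSet(Reals, {-7/26, 5*sqrt(5)}))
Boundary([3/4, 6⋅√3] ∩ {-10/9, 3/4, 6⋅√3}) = {3/4, 6⋅√3}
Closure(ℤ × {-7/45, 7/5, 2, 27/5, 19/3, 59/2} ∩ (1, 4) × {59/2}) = {2, 3} × {59/2}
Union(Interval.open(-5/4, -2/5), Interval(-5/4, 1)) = Interval(-5/4, 1)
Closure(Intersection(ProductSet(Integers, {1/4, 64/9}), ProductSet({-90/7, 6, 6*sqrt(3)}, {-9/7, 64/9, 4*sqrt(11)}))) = ProductSet({6}, {64/9})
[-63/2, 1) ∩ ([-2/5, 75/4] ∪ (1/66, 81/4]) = [-2/5, 1)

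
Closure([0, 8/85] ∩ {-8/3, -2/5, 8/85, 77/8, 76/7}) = {8/85}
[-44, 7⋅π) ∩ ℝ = [-44, 7⋅π)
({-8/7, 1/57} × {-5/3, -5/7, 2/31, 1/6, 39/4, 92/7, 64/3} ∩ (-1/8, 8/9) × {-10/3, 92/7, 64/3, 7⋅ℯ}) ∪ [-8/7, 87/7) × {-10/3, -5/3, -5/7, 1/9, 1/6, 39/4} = ({1/57} × {92/7, 64/3}) ∪ ([-8/7, 87/7) × {-10/3, -5/3, -5/7, 1/9, 1/6, 39/4})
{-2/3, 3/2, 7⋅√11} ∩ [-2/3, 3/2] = {-2/3, 3/2}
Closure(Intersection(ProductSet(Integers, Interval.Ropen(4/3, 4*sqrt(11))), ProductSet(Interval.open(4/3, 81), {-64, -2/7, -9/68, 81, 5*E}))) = EmptySet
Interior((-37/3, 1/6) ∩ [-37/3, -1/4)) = (-37/3, -1/4)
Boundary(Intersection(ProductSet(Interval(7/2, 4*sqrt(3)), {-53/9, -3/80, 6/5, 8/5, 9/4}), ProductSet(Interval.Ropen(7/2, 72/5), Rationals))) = ProductSet(Interval(7/2, 4*sqrt(3)), {-53/9, -3/80, 6/5, 8/5, 9/4})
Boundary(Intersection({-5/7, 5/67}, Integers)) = EmptySet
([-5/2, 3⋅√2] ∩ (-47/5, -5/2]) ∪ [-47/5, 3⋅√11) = [-47/5, 3⋅√11)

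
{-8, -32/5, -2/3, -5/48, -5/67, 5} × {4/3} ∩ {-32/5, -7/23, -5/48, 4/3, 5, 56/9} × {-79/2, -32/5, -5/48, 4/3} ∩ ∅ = ∅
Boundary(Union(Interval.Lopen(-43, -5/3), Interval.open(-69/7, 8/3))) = {-43, 8/3}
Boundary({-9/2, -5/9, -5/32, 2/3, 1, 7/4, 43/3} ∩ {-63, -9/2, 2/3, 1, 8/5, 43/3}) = {-9/2, 2/3, 1, 43/3}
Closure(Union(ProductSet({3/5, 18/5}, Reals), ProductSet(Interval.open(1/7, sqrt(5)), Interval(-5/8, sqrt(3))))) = Union(ProductSet({3/5, 18/5}, Reals), ProductSet(Interval(1/7, sqrt(5)), Interval(-5/8, sqrt(3))))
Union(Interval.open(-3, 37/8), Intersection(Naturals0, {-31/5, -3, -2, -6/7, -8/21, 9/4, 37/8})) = Interval.open(-3, 37/8)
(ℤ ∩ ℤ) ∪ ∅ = ℤ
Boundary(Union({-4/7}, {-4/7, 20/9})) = {-4/7, 20/9}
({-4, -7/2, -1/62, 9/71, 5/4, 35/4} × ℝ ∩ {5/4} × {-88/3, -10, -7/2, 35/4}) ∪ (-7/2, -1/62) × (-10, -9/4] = ({5/4} × {-88/3, -10, -7/2, 35/4}) ∪ ((-7/2, -1/62) × (-10, -9/4])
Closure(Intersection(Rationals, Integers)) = Integers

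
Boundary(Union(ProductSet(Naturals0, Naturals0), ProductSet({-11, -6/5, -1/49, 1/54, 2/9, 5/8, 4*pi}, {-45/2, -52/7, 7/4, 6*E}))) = Union(ProductSet({-11, -6/5, -1/49, 1/54, 2/9, 5/8, 4*pi}, {-45/2, -52/7, 7/4, 6*E}), ProductSet(Naturals0, Naturals0))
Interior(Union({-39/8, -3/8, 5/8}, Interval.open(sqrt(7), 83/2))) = Interval.open(sqrt(7), 83/2)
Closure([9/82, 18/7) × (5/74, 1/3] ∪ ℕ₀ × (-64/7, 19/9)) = (ℕ₀ × [-64/7, 19/9]) ∪ ({9/82, 18/7} × [5/74, 1/3]) ∪ ([9/82, 18/7] × {5/74, 1/3}) ∪ ([9/82, 18/7) × (5/74, 1/3])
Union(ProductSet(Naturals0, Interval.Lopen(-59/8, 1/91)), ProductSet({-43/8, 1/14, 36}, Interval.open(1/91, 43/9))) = Union(ProductSet({-43/8, 1/14, 36}, Interval.open(1/91, 43/9)), ProductSet(Naturals0, Interval.Lopen(-59/8, 1/91)))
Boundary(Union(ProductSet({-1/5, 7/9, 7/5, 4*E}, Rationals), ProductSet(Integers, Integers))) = Union(ProductSet({-1/5, 7/9, 7/5, 4*E}, Reals), ProductSet(Integers, Integers))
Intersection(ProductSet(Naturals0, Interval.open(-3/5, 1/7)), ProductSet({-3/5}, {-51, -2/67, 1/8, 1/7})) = EmptySet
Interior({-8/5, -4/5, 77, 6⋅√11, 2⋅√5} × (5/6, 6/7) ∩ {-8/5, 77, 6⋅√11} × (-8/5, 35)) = ∅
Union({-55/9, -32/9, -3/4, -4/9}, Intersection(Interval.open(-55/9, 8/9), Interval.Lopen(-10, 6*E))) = Interval.Ropen(-55/9, 8/9)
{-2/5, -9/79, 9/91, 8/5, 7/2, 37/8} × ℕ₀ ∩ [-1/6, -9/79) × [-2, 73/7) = ∅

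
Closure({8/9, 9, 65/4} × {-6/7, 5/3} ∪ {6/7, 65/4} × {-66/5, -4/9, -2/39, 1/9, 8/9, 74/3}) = ({8/9, 9, 65/4} × {-6/7, 5/3}) ∪ ({6/7, 65/4} × {-66/5, -4/9, -2/39, 1/9, 8/9, 74/3})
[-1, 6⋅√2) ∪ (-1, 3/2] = [-1, 6⋅√2)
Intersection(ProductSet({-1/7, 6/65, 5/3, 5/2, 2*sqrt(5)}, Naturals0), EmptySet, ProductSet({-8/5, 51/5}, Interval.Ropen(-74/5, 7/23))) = EmptySet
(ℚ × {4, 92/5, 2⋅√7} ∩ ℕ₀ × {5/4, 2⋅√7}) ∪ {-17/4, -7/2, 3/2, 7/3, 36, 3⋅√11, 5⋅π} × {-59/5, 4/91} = (ℕ₀ × {2⋅√7}) ∪ ({-17/4, -7/2, 3/2, 7/3, 36, 3⋅√11, 5⋅π} × {-59/5, 4/91})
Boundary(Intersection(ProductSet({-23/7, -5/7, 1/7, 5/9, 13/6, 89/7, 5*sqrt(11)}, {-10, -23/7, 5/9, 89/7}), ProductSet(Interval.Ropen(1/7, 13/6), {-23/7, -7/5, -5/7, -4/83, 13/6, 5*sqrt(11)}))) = ProductSet({1/7, 5/9}, {-23/7})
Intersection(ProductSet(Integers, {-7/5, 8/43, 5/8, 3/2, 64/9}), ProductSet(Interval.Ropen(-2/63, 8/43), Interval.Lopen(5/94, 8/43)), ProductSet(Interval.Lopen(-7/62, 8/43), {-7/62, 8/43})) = ProductSet(Range(0, 1, 1), {8/43})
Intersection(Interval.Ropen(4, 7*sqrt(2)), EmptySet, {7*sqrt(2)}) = EmptySet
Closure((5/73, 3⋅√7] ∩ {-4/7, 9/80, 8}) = {9/80}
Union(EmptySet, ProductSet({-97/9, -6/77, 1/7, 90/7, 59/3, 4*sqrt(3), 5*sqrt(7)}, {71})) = ProductSet({-97/9, -6/77, 1/7, 90/7, 59/3, 4*sqrt(3), 5*sqrt(7)}, {71})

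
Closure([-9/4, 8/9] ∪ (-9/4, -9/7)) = [-9/4, 8/9]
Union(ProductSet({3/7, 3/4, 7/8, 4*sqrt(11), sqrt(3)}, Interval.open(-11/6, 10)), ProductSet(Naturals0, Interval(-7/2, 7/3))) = Union(ProductSet({3/7, 3/4, 7/8, 4*sqrt(11), sqrt(3)}, Interval.open(-11/6, 10)), ProductSet(Naturals0, Interval(-7/2, 7/3)))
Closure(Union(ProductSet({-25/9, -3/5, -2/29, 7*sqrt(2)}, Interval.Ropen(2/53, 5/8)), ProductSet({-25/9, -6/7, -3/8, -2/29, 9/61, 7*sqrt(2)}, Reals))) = Union(ProductSet({-25/9, -3/5, -2/29, 7*sqrt(2)}, Interval(2/53, 5/8)), ProductSet({-25/9, -6/7, -3/8, -2/29, 9/61, 7*sqrt(2)}, Reals))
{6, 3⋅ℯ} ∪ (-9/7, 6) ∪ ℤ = ℤ ∪ (-9/7, 6] ∪ {3⋅ℯ}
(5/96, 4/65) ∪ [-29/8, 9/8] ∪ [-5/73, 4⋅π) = [-29/8, 4⋅π)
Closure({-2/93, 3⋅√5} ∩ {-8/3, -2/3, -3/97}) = ∅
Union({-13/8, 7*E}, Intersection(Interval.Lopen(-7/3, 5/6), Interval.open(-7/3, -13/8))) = Union({7*E}, Interval.Lopen(-7/3, -13/8))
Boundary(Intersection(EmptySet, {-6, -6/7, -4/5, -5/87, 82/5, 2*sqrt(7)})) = EmptySet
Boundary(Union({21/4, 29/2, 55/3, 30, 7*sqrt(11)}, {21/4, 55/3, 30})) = {21/4, 29/2, 55/3, 30, 7*sqrt(11)}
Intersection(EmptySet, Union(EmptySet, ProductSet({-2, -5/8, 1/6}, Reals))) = EmptySet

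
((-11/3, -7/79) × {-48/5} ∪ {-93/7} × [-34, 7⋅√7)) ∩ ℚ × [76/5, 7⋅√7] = {-93/7} × [76/5, 7⋅√7)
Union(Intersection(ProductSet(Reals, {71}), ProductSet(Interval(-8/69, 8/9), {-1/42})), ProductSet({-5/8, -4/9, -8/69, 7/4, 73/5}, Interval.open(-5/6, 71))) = ProductSet({-5/8, -4/9, -8/69, 7/4, 73/5}, Interval.open(-5/6, 71))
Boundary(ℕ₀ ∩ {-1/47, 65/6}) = ∅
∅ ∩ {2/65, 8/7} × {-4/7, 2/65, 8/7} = ∅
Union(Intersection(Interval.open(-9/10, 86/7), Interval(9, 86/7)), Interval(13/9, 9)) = Interval.Ropen(13/9, 86/7)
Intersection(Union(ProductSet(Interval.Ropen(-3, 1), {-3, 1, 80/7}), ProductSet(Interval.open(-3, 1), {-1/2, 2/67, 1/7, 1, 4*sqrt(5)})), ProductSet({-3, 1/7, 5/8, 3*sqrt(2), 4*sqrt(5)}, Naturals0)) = ProductSet({-3, 1/7, 5/8}, {1})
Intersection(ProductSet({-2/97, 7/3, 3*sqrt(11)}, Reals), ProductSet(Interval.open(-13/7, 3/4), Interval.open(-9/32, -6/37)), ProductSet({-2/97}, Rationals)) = ProductSet({-2/97}, Intersection(Interval.open(-9/32, -6/37), Rationals))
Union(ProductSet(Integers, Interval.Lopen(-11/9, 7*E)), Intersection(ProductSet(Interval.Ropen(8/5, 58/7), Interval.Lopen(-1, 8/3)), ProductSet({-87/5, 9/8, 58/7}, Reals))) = ProductSet(Integers, Interval.Lopen(-11/9, 7*E))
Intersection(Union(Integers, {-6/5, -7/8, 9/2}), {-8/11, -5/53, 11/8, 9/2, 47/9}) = {9/2}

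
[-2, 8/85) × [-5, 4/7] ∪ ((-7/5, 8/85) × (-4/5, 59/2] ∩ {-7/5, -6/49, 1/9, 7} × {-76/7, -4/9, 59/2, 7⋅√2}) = ({-6/49} × {-4/9, 59/2, 7⋅√2}) ∪ ([-2, 8/85) × [-5, 4/7])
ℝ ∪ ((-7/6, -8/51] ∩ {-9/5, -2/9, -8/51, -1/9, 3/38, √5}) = ℝ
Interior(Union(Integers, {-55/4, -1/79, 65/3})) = EmptySet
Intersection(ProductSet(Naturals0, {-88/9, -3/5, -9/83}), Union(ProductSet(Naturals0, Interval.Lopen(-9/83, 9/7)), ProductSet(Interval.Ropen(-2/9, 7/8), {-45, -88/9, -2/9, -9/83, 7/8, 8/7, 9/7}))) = ProductSet(Range(0, 1, 1), {-88/9, -9/83})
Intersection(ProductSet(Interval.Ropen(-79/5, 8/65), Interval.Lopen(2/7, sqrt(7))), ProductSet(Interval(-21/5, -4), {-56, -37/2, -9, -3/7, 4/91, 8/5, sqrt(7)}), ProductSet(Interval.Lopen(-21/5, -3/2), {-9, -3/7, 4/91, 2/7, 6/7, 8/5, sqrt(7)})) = ProductSet(Interval.Lopen(-21/5, -4), {8/5, sqrt(7)})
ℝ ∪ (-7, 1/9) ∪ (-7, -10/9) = (-∞, ∞)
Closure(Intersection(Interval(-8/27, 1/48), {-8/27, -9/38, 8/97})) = {-8/27, -9/38}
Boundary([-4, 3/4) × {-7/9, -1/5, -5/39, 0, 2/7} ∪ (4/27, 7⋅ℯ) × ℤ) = ([4/27, 7⋅ℯ] × ℤ) ∪ ([-4, 3/4] × {-7/9, -1/5, -5/39, 0, 2/7})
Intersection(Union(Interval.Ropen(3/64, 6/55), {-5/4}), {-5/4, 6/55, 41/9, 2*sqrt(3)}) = {-5/4}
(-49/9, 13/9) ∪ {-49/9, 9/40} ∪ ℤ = ℤ ∪ [-49/9, 13/9)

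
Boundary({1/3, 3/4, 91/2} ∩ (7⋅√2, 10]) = ∅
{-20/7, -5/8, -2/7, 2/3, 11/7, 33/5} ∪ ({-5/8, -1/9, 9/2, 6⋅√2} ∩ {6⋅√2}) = {-20/7, -5/8, -2/7, 2/3, 11/7, 33/5, 6⋅√2}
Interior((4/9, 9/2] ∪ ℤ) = ({1, 2, 3, 4} \ ℤ \ (4/9, 9/2)) ∪ (ℤ \ ({4/9, 9/2} ∪ (ℤ \ (4/9, 9/2)))) ∪ ((4/9, 9/2) \ ℤ \ (4/9, 9/2)) ∪ ({1, 2, 3, 4} \ ({4/9, 9/2} ∪ (ℤ \ (4/9, 9/2))))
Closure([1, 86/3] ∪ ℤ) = ℤ ∪ [1, 86/3]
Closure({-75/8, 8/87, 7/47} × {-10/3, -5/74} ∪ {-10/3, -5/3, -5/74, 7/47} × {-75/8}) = ({-75/8, 8/87, 7/47} × {-10/3, -5/74}) ∪ ({-10/3, -5/3, -5/74, 7/47} × {-75/8})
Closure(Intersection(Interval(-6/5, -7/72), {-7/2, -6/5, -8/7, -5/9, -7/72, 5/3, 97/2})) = {-6/5, -8/7, -5/9, -7/72}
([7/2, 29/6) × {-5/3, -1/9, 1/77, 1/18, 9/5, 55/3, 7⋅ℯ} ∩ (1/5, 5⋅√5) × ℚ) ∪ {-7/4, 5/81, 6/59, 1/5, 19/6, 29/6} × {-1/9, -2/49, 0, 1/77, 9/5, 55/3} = ([7/2, 29/6) × {-5/3, -1/9, 1/77, 1/18, 9/5, 55/3}) ∪ ({-7/4, 5/81, 6/59, 1/5, 19/6, 29/6} × {-1/9, -2/49, 0, 1/77, 9/5, 55/3})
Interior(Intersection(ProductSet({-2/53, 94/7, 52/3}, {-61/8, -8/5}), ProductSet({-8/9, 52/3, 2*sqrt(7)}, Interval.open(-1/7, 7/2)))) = EmptySet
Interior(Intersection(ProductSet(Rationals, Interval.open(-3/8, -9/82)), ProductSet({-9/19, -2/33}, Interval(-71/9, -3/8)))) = EmptySet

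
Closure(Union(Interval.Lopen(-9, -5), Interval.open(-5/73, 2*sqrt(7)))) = Union(Interval(-9, -5), Interval(-5/73, 2*sqrt(7)))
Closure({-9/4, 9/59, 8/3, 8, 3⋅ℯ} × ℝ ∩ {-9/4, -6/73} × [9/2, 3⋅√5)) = {-9/4} × [9/2, 3⋅√5]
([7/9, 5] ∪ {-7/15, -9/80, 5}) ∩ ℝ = {-7/15, -9/80} ∪ [7/9, 5]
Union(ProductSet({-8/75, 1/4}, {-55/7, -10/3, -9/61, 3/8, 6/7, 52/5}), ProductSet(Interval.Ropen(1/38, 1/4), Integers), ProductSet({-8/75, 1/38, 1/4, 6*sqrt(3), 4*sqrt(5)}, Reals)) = Union(ProductSet({-8/75, 1/38, 1/4, 6*sqrt(3), 4*sqrt(5)}, Reals), ProductSet(Interval.Ropen(1/38, 1/4), Integers))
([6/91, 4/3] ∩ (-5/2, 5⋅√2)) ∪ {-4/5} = {-4/5} ∪ [6/91, 4/3]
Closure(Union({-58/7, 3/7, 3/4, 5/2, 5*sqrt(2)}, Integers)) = Union({-58/7, 3/7, 3/4, 5/2, 5*sqrt(2)}, Integers)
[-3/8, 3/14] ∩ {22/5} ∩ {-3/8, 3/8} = ∅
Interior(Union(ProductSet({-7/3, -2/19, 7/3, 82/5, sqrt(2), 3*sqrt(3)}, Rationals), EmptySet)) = EmptySet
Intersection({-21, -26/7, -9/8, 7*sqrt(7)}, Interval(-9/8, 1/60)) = {-9/8}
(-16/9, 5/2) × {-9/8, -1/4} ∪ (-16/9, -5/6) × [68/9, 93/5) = ((-16/9, 5/2) × {-9/8, -1/4}) ∪ ((-16/9, -5/6) × [68/9, 93/5))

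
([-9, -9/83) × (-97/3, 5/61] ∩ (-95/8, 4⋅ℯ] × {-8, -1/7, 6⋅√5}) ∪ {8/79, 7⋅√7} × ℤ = ({8/79, 7⋅√7} × ℤ) ∪ ([-9, -9/83) × {-8, -1/7})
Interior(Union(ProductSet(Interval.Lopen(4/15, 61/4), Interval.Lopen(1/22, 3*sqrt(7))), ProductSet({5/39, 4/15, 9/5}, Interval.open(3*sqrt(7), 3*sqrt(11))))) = ProductSet(Interval.open(4/15, 61/4), Interval.open(1/22, 3*sqrt(7)))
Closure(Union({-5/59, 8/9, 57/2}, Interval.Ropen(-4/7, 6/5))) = Union({57/2}, Interval(-4/7, 6/5))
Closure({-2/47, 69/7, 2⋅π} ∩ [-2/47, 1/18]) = {-2/47}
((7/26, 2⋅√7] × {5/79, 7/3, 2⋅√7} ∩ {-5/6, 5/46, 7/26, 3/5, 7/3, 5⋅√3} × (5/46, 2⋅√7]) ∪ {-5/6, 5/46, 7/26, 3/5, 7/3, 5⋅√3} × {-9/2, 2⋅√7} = ({3/5, 7/3} × {7/3, 2⋅√7}) ∪ ({-5/6, 5/46, 7/26, 3/5, 7/3, 5⋅√3} × {-9/2, 2⋅√7})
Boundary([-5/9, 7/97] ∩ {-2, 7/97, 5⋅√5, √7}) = {7/97}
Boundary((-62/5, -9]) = {-62/5, -9}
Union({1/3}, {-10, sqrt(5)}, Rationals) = Union({sqrt(5)}, Rationals)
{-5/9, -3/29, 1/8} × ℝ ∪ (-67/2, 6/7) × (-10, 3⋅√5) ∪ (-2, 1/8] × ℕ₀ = ({-5/9, -3/29, 1/8} × ℝ) ∪ ((-2, 1/8] × ℕ₀) ∪ ((-67/2, 6/7) × (-10, 3⋅√5))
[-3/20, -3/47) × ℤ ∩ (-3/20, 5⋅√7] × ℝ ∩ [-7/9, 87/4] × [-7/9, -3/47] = ∅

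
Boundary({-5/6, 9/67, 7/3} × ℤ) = {-5/6, 9/67, 7/3} × ℤ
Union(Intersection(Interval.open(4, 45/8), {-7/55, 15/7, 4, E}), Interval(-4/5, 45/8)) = Interval(-4/5, 45/8)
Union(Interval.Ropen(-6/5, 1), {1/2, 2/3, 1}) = Interval(-6/5, 1)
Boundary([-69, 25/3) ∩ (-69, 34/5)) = {-69, 34/5}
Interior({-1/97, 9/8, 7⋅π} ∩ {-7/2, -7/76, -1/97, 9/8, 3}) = ∅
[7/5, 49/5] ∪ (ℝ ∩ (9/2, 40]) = [7/5, 40]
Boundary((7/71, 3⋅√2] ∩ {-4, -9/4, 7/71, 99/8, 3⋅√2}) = {3⋅√2}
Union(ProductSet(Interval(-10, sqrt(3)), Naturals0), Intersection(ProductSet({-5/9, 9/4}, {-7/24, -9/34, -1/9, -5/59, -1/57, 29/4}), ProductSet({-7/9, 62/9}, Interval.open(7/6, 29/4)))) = ProductSet(Interval(-10, sqrt(3)), Naturals0)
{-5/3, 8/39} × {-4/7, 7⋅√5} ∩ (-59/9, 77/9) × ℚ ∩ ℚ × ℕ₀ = ∅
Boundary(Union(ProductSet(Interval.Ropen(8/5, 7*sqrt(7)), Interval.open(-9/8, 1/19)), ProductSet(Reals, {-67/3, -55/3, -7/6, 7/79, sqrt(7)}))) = Union(ProductSet({8/5, 7*sqrt(7)}, Interval(-9/8, 1/19)), ProductSet(Interval(8/5, 7*sqrt(7)), {-9/8, 1/19}), ProductSet(Reals, {-67/3, -55/3, -7/6, 7/79, sqrt(7)}))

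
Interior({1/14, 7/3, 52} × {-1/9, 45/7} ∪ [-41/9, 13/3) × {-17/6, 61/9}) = ∅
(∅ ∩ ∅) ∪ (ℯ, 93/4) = (ℯ, 93/4)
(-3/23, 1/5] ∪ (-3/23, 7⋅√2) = (-3/23, 7⋅√2)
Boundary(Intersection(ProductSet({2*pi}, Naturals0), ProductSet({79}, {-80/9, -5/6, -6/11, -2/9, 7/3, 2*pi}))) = EmptySet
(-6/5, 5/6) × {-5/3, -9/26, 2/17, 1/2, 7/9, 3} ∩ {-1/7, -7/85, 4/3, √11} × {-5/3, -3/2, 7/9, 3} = {-1/7, -7/85} × {-5/3, 7/9, 3}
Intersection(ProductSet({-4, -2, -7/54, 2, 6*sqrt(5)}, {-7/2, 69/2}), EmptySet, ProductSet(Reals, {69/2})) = EmptySet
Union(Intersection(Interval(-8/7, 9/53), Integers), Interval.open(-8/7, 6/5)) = Union(Interval.open(-8/7, 6/5), Range(-1, 1, 1))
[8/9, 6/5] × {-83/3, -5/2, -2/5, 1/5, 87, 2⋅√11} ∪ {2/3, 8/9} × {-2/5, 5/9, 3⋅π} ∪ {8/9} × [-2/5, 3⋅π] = ({8/9} × [-2/5, 3⋅π]) ∪ ({2/3, 8/9} × {-2/5, 5/9, 3⋅π}) ∪ ([8/9, 6/5] × {-83/3, -5/2, -2/5, 1/5, 87, 2⋅√11})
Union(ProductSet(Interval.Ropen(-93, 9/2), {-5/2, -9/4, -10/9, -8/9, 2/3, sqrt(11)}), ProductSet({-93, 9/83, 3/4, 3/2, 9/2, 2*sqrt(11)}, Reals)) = Union(ProductSet({-93, 9/83, 3/4, 3/2, 9/2, 2*sqrt(11)}, Reals), ProductSet(Interval.Ropen(-93, 9/2), {-5/2, -9/4, -10/9, -8/9, 2/3, sqrt(11)}))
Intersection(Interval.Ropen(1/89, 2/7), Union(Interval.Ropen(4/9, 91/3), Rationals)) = Intersection(Interval.Ropen(1/89, 2/7), Rationals)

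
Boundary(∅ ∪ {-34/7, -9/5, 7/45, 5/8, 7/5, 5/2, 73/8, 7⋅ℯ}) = {-34/7, -9/5, 7/45, 5/8, 7/5, 5/2, 73/8, 7⋅ℯ}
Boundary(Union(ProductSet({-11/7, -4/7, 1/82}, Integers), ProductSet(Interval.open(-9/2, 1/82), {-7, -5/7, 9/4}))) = Union(ProductSet({-11/7, -4/7, 1/82}, Integers), ProductSet(Interval(-9/2, 1/82), {-7, -5/7, 9/4}))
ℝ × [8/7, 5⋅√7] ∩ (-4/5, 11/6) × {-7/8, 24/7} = (-4/5, 11/6) × {24/7}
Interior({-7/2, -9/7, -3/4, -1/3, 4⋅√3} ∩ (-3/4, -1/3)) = ∅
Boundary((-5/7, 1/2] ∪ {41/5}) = {-5/7, 1/2, 41/5}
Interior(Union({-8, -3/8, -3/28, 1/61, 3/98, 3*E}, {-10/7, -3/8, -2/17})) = EmptySet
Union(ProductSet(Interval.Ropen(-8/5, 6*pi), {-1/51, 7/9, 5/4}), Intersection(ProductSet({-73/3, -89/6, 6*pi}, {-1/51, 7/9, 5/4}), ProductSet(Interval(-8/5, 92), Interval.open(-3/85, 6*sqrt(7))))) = ProductSet(Interval(-8/5, 6*pi), {-1/51, 7/9, 5/4})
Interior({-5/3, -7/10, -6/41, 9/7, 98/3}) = ∅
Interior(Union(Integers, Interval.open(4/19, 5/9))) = Union(Complement(Integers, Union(Complement(Integers, Interval.open(4/19, 5/9)), {4/19, 5/9})), Complement(Interval.open(4/19, 5/9), Complement(Integers, Interval.open(4/19, 5/9))))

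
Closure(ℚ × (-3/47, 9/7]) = ℝ × [-3/47, 9/7]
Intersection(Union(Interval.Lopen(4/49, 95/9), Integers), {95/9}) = {95/9}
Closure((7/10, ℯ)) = [7/10, ℯ]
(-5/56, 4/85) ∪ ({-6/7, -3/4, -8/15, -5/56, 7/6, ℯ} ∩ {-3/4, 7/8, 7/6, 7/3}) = {-3/4, 7/6} ∪ (-5/56, 4/85)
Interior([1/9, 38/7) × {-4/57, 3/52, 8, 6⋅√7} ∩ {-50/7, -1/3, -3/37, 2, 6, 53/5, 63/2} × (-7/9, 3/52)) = ∅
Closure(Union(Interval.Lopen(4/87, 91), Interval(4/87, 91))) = Interval(4/87, 91)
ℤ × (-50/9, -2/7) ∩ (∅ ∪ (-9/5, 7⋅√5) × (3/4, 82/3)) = ∅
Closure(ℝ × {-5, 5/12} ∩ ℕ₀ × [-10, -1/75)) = ℕ₀ × {-5}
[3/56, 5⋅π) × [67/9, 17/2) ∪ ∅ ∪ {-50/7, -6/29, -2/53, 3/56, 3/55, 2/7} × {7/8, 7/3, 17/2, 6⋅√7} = ([3/56, 5⋅π) × [67/9, 17/2)) ∪ ({-50/7, -6/29, -2/53, 3/56, 3/55, 2/7} × {7/8, 7/3, 17/2, 6⋅√7})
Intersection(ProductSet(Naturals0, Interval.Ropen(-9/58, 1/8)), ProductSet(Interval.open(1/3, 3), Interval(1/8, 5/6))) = EmptySet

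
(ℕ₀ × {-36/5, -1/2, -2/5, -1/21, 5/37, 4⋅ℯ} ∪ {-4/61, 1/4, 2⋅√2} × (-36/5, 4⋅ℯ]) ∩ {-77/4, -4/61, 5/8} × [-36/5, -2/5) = {-4/61} × (-36/5, -2/5)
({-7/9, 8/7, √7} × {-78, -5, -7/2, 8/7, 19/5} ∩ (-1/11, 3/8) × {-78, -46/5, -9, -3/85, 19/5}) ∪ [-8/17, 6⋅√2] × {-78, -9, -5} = [-8/17, 6⋅√2] × {-78, -9, -5}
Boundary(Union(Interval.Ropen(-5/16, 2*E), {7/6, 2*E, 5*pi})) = {-5/16, 2*E, 5*pi}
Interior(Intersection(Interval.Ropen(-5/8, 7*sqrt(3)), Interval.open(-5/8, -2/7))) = Interval.open(-5/8, -2/7)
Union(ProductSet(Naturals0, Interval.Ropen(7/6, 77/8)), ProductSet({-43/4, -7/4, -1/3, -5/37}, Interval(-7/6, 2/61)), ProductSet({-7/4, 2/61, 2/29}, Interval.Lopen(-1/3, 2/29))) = Union(ProductSet({-7/4, 2/61, 2/29}, Interval.Lopen(-1/3, 2/29)), ProductSet({-43/4, -7/4, -1/3, -5/37}, Interval(-7/6, 2/61)), ProductSet(Naturals0, Interval.Ropen(7/6, 77/8)))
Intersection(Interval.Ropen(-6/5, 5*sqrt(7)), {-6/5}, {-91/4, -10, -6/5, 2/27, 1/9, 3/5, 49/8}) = {-6/5}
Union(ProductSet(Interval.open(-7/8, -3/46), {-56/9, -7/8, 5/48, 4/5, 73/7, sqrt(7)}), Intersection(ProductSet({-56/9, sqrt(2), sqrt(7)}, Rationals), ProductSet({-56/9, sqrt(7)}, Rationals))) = Union(ProductSet({-56/9, sqrt(7)}, Rationals), ProductSet(Interval.open(-7/8, -3/46), {-56/9, -7/8, 5/48, 4/5, 73/7, sqrt(7)}))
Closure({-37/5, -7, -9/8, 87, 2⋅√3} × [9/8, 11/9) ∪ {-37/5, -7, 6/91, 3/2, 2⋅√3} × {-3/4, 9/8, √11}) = ({-37/5, -7, -9/8, 87, 2⋅√3} × [9/8, 11/9]) ∪ ({-37/5, -7, 6/91, 3/2, 2⋅√3} × {-3/4, 9/8, √11})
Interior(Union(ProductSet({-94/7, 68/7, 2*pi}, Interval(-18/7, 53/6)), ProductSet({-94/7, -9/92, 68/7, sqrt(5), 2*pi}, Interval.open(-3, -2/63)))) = EmptySet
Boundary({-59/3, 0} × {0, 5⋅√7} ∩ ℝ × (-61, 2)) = {-59/3, 0} × {0}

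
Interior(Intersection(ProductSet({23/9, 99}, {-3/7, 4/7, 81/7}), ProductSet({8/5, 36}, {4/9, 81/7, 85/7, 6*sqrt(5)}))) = EmptySet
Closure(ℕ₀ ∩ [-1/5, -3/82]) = ∅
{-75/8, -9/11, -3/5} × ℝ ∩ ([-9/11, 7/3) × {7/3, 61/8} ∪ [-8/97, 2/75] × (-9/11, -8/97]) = {-9/11, -3/5} × {7/3, 61/8}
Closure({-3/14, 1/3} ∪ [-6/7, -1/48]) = [-6/7, -1/48] ∪ {1/3}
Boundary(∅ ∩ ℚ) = ∅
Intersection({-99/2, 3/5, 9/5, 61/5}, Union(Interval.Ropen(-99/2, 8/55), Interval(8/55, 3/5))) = {-99/2, 3/5}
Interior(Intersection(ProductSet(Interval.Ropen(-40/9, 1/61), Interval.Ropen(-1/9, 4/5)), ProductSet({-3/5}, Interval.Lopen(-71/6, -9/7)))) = EmptySet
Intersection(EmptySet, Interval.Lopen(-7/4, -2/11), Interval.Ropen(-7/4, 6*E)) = EmptySet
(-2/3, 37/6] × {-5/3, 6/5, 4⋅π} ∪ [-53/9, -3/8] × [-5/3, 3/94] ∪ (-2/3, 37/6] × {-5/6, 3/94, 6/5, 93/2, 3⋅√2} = ([-53/9, -3/8] × [-5/3, 3/94]) ∪ ((-2/3, 37/6] × {-5/3, -5/6, 3/94, 6/5, 93/2, 3⋅√2, 4⋅π})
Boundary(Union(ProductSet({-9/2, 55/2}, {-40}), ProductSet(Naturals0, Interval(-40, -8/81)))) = Union(ProductSet({-9/2, 55/2}, {-40}), ProductSet(Naturals0, Interval(-40, -8/81)))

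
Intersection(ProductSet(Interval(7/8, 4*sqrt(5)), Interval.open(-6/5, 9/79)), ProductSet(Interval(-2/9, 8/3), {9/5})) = EmptySet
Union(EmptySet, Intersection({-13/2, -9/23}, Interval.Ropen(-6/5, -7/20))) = {-9/23}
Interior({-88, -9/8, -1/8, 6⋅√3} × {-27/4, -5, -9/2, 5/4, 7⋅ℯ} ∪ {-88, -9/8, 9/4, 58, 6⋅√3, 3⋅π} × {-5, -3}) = ∅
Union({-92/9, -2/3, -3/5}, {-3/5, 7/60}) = {-92/9, -2/3, -3/5, 7/60}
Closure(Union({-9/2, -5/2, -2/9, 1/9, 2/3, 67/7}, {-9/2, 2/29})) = {-9/2, -5/2, -2/9, 2/29, 1/9, 2/3, 67/7}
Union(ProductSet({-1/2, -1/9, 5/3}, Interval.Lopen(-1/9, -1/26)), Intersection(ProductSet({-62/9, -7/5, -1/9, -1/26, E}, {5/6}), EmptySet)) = ProductSet({-1/2, -1/9, 5/3}, Interval.Lopen(-1/9, -1/26))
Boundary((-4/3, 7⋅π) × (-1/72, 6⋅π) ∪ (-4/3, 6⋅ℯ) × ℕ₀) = ({-4/3} × ℕ₀) ∪ ({-4/3, 7⋅π} × [-1/72, 6⋅π]) ∪ ([-4/3, 7⋅π] × {-1/72, 6⋅π}) ∪ ([-4/3, 6⋅ℯ] × ℕ₀ \ (-1/72, 6⋅π))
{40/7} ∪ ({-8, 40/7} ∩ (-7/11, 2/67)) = {40/7}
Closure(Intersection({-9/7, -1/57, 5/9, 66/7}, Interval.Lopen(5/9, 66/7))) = {66/7}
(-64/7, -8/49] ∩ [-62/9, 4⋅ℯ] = [-62/9, -8/49]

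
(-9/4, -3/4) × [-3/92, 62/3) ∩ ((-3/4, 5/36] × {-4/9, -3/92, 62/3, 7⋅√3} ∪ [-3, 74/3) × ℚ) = (-9/4, -3/4) × (ℚ ∩ [-3/92, 62/3))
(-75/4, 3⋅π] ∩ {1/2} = {1/2}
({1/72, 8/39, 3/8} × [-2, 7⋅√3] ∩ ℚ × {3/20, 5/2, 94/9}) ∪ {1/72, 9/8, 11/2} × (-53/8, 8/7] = ({1/72, 8/39, 3/8} × {3/20, 5/2, 94/9}) ∪ ({1/72, 9/8, 11/2} × (-53/8, 8/7])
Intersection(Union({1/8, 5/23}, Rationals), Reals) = Rationals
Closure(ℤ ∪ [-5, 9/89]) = ℤ ∪ [-5, 9/89]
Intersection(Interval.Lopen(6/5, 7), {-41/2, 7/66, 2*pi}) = {2*pi}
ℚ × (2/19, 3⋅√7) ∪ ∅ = ℚ × (2/19, 3⋅√7)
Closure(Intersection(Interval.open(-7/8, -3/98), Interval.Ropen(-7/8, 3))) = Interval(-7/8, -3/98)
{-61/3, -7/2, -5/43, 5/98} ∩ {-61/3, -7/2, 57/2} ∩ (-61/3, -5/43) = {-7/2}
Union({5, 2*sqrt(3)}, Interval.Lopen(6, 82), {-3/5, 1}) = Union({-3/5, 1, 5, 2*sqrt(3)}, Interval.Lopen(6, 82))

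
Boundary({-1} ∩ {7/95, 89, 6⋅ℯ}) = ∅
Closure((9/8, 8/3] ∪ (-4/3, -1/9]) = [-4/3, -1/9] ∪ [9/8, 8/3]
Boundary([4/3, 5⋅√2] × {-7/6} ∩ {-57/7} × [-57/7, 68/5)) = ∅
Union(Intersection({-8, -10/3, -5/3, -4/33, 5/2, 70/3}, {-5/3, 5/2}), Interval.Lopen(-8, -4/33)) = Union({5/2}, Interval.Lopen(-8, -4/33))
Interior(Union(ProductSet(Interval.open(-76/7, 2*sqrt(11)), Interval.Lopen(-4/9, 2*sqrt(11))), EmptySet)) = ProductSet(Interval.open(-76/7, 2*sqrt(11)), Interval.open(-4/9, 2*sqrt(11)))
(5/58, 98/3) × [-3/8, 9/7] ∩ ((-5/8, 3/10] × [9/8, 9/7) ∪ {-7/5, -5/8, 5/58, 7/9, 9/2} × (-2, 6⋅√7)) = ({7/9, 9/2} × [-3/8, 9/7]) ∪ ((5/58, 3/10] × [9/8, 9/7))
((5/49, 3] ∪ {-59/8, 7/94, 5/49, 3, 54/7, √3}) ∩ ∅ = ∅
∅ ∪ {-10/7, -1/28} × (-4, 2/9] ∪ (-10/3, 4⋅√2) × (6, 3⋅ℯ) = ({-10/7, -1/28} × (-4, 2/9]) ∪ ((-10/3, 4⋅√2) × (6, 3⋅ℯ))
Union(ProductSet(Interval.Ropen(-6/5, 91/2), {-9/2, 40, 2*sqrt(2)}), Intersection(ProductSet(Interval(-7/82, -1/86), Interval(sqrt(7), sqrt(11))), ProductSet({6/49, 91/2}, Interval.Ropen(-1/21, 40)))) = ProductSet(Interval.Ropen(-6/5, 91/2), {-9/2, 40, 2*sqrt(2)})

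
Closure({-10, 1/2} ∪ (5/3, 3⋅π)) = {-10, 1/2} ∪ [5/3, 3⋅π]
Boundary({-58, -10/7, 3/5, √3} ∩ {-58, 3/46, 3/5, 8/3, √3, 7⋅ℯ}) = {-58, 3/5, √3}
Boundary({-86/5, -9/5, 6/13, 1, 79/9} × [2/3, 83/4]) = {-86/5, -9/5, 6/13, 1, 79/9} × [2/3, 83/4]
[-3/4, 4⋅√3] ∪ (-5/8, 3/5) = [-3/4, 4⋅√3]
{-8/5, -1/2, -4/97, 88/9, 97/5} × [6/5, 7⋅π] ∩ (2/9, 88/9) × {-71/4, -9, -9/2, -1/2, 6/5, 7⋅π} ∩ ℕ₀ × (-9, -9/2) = ∅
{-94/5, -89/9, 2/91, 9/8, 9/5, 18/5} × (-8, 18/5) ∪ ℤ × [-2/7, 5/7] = (ℤ × [-2/7, 5/7]) ∪ ({-94/5, -89/9, 2/91, 9/8, 9/5, 18/5} × (-8, 18/5))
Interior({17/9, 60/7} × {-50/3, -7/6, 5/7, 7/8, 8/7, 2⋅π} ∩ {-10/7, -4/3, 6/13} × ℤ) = ∅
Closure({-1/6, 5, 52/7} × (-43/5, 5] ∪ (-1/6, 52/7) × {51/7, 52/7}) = ([-1/6, 52/7] × {51/7, 52/7}) ∪ ({-1/6, 5, 52/7} × [-43/5, 5])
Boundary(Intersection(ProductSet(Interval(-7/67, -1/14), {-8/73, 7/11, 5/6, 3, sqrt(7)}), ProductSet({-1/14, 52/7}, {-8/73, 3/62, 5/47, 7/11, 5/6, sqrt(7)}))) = ProductSet({-1/14}, {-8/73, 7/11, 5/6, sqrt(7)})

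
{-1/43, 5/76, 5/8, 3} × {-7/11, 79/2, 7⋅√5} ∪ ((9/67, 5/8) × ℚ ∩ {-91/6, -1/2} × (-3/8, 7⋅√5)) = {-1/43, 5/76, 5/8, 3} × {-7/11, 79/2, 7⋅√5}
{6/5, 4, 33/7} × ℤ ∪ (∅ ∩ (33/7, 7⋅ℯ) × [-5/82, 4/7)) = {6/5, 4, 33/7} × ℤ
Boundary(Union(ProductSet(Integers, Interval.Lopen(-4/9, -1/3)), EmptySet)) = ProductSet(Integers, Interval(-4/9, -1/3))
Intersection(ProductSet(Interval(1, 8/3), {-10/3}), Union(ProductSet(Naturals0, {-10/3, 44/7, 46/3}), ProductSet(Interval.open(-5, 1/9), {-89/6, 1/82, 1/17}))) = ProductSet(Range(1, 3, 1), {-10/3})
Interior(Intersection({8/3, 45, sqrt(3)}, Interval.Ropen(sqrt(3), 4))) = EmptySet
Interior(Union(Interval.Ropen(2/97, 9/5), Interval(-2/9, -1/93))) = Union(Interval.open(-2/9, -1/93), Interval.open(2/97, 9/5))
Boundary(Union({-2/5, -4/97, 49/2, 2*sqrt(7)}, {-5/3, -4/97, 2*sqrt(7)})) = {-5/3, -2/5, -4/97, 49/2, 2*sqrt(7)}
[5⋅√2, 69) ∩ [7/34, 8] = [5⋅√2, 8]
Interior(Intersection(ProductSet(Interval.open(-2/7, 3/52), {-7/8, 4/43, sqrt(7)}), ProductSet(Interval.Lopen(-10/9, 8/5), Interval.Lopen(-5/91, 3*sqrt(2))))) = EmptySet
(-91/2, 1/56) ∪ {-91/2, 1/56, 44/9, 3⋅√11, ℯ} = [-91/2, 1/56] ∪ {44/9, 3⋅√11, ℯ}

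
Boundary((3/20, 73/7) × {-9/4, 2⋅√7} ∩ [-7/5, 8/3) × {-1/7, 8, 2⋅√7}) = [3/20, 8/3] × {2⋅√7}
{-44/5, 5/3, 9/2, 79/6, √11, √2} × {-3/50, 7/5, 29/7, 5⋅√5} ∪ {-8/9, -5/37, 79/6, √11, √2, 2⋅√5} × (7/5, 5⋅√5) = ({-44/5, 5/3, 9/2, 79/6, √11, √2} × {-3/50, 7/5, 29/7, 5⋅√5}) ∪ ({-8/9, -5/37, 79/6, √11, √2, 2⋅√5} × (7/5, 5⋅√5))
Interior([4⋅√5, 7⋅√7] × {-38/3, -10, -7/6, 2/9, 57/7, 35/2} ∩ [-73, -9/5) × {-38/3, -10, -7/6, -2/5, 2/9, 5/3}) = ∅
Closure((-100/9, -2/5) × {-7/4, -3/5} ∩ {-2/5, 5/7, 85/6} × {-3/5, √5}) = ∅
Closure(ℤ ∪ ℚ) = ℝ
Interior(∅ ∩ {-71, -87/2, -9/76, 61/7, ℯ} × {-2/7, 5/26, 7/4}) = ∅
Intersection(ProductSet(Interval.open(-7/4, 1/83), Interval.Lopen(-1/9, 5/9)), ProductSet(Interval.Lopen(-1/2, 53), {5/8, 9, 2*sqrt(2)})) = EmptySet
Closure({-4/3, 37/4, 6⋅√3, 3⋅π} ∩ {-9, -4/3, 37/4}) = {-4/3, 37/4}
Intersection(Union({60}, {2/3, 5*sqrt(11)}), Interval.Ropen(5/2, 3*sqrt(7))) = EmptySet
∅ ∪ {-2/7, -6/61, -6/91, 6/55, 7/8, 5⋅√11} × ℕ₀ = {-2/7, -6/61, -6/91, 6/55, 7/8, 5⋅√11} × ℕ₀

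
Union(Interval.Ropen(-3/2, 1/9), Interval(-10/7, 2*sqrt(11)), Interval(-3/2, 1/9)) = Interval(-3/2, 2*sqrt(11))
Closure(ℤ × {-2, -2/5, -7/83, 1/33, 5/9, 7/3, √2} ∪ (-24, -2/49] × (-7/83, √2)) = ({-24, -2/49} × [-7/83, √2]) ∪ ([-24, -2/49] × {-7/83, √2}) ∪ (ℤ × {-2, -2/5, -7/83, 1/33, 5/9, 7/3, √2}) ∪ ((-24, -2/49] × (-7/83, √2))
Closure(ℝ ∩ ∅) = ∅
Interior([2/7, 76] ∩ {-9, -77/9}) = ∅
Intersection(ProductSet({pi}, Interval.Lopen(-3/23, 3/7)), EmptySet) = EmptySet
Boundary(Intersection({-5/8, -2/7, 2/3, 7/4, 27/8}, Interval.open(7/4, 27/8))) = EmptySet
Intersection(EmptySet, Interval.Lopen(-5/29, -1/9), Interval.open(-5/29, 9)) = EmptySet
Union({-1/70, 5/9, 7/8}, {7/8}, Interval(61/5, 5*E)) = Union({-1/70, 5/9, 7/8}, Interval(61/5, 5*E))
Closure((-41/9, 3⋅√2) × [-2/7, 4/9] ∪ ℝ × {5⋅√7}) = (ℝ × {5⋅√7}) ∪ ([-41/9, 3⋅√2] × [-2/7, 4/9])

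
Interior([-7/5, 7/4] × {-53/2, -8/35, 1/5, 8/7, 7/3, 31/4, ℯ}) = ∅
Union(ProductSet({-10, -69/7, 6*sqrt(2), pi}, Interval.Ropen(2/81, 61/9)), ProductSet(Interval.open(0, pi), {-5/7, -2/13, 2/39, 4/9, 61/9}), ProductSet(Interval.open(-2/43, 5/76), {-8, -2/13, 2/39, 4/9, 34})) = Union(ProductSet({-10, -69/7, 6*sqrt(2), pi}, Interval.Ropen(2/81, 61/9)), ProductSet(Interval.open(-2/43, 5/76), {-8, -2/13, 2/39, 4/9, 34}), ProductSet(Interval.open(0, pi), {-5/7, -2/13, 2/39, 4/9, 61/9}))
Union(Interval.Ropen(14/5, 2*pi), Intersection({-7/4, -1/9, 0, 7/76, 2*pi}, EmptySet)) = Interval.Ropen(14/5, 2*pi)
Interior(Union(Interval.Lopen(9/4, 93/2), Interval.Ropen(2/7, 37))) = Interval.open(2/7, 93/2)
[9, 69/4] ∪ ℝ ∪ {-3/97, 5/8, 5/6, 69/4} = (-∞, ∞)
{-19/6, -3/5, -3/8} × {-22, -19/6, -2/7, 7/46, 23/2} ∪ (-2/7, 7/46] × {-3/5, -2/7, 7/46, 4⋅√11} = ({-19/6, -3/5, -3/8} × {-22, -19/6, -2/7, 7/46, 23/2}) ∪ ((-2/7, 7/46] × {-3/5, -2/7, 7/46, 4⋅√11})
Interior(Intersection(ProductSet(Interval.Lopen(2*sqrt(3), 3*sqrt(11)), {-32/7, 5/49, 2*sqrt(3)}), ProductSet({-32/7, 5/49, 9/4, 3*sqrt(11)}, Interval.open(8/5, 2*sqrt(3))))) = EmptySet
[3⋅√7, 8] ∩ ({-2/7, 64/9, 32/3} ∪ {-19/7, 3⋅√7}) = {3⋅√7}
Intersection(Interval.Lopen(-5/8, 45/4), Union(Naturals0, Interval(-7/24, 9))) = Union(Interval(-7/24, 9), Range(0, 12, 1))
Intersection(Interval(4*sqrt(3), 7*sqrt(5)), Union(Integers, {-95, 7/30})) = Range(7, 16, 1)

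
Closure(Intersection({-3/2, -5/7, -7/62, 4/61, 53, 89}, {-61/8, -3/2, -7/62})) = {-3/2, -7/62}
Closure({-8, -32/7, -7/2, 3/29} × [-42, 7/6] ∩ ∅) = ∅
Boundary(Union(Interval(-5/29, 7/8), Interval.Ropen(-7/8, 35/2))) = {-7/8, 35/2}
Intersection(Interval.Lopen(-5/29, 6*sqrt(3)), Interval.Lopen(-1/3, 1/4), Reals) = Interval.Lopen(-5/29, 1/4)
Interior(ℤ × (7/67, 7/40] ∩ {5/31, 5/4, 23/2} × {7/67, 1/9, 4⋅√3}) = ∅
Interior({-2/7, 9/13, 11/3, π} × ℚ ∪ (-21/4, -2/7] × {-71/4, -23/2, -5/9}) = ∅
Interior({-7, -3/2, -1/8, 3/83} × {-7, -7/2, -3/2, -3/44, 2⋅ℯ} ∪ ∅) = ∅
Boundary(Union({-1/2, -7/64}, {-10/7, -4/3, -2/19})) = {-10/7, -4/3, -1/2, -7/64, -2/19}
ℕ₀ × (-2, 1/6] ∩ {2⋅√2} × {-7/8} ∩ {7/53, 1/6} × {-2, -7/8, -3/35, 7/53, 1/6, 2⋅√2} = ∅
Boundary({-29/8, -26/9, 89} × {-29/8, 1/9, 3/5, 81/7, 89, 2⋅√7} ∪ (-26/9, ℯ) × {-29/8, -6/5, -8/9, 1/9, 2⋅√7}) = ({-29/8, -26/9, 89} × {-29/8, 1/9, 3/5, 81/7, 89, 2⋅√7}) ∪ ([-26/9, ℯ] × {-29/8, -6/5, -8/9, 1/9, 2⋅√7})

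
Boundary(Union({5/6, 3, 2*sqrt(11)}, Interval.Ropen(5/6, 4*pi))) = {5/6, 4*pi}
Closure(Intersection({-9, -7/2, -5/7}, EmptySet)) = EmptySet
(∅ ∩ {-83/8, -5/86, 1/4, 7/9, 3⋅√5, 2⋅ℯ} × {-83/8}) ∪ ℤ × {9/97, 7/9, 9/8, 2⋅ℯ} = ℤ × {9/97, 7/9, 9/8, 2⋅ℯ}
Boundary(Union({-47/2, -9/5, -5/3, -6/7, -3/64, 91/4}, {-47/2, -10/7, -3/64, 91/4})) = {-47/2, -9/5, -5/3, -10/7, -6/7, -3/64, 91/4}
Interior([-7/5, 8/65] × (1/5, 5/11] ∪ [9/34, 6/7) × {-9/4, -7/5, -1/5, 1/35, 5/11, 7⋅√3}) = (-7/5, 8/65) × (1/5, 5/11)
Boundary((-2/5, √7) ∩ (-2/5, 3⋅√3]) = {-2/5, √7}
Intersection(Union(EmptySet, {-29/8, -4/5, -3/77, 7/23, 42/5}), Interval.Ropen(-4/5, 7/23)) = {-4/5, -3/77}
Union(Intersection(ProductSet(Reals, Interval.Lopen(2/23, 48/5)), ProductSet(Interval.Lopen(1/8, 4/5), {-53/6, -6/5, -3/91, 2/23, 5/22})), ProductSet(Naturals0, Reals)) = Union(ProductSet(Interval.Lopen(1/8, 4/5), {5/22}), ProductSet(Naturals0, Reals))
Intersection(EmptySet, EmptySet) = EmptySet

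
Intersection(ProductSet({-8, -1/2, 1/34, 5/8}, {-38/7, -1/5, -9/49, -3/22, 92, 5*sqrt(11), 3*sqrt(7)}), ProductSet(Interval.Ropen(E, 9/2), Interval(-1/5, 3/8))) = EmptySet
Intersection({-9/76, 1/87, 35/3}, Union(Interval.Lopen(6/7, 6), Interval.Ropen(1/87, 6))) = {1/87}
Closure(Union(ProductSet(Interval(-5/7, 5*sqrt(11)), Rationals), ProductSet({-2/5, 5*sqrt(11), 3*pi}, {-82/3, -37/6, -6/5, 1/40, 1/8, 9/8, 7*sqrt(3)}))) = ProductSet(Interval(-5/7, 5*sqrt(11)), Reals)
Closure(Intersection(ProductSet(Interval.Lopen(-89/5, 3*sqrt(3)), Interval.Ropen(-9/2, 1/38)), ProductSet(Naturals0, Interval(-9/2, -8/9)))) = ProductSet(Range(0, 6, 1), Interval(-9/2, -8/9))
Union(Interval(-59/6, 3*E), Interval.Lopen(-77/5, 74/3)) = Interval.Lopen(-77/5, 74/3)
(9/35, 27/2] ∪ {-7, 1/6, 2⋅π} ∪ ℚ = ℚ ∪ [9/35, 27/2]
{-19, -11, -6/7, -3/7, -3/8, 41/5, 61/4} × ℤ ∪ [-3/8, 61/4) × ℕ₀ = ([-3/8, 61/4) × ℕ₀) ∪ ({-19, -11, -6/7, -3/7, -3/8, 41/5, 61/4} × ℤ)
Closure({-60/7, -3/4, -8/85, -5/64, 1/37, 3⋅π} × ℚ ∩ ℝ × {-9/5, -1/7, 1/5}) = {-60/7, -3/4, -8/85, -5/64, 1/37, 3⋅π} × {-9/5, -1/7, 1/5}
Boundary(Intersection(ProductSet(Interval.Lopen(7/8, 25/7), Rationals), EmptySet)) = EmptySet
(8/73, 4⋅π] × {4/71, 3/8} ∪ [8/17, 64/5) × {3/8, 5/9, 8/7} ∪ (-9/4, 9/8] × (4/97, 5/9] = ([8/17, 64/5) × {3/8, 5/9, 8/7}) ∪ ((-9/4, 9/8] × (4/97, 5/9]) ∪ ((8/73, 4⋅π] × {4/71, 3/8})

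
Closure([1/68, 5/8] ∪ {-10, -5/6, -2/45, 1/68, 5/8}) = {-10, -5/6, -2/45} ∪ [1/68, 5/8]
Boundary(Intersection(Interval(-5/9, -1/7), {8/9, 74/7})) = EmptySet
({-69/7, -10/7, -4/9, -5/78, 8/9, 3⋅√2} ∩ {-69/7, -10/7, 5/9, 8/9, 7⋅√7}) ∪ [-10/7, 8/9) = {-69/7} ∪ [-10/7, 8/9]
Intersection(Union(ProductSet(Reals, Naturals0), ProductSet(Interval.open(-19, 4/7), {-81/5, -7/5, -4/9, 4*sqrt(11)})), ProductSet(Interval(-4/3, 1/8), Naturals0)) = ProductSet(Interval(-4/3, 1/8), Naturals0)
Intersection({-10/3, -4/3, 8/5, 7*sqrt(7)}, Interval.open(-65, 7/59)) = {-10/3, -4/3}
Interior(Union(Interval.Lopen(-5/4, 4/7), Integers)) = Union(Complement(Integers, Union(Complement(Integers, Interval.open(-5/4, 4/7)), {-5/4, 4/7})), Complement(Interval.open(-5/4, 4/7), Complement(Integers, Interval.open(-5/4, 4/7))), Complement(Range(-1, 1, 1), Complement(Integers, Interval.open(-5/4, 4/7))), Complement(Range(-1, 1, 1), Union(Complement(Integers, Interval.open(-5/4, 4/7)), {-5/4, 4/7})))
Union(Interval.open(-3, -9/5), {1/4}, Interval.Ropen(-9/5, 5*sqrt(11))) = Interval.open(-3, 5*sqrt(11))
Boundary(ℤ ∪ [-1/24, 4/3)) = {-1/24, 4/3} ∪ (ℤ \ (-1/24, 4/3))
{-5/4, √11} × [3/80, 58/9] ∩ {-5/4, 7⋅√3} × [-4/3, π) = {-5/4} × [3/80, π)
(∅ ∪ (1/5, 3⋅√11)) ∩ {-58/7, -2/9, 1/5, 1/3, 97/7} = {1/3}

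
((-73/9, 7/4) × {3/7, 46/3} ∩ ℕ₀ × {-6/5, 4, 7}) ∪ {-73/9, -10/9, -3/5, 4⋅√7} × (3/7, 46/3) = {-73/9, -10/9, -3/5, 4⋅√7} × (3/7, 46/3)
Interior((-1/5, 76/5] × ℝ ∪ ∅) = (-1/5, 76/5) × ℝ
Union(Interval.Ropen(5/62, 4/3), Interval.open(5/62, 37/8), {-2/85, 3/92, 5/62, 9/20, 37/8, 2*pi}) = Union({-2/85, 3/92, 2*pi}, Interval(5/62, 37/8))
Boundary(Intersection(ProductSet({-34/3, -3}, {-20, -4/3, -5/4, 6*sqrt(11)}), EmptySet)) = EmptySet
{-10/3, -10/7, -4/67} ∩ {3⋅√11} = ∅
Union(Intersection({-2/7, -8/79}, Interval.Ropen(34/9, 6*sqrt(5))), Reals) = Reals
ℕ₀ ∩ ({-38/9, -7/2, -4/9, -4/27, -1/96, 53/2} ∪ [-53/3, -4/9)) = ∅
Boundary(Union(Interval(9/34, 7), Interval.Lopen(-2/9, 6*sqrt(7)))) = {-2/9, 6*sqrt(7)}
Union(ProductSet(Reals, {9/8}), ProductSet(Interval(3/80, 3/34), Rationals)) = Union(ProductSet(Interval(3/80, 3/34), Rationals), ProductSet(Reals, {9/8}))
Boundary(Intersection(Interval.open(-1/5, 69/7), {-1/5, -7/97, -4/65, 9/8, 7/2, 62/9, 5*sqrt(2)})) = {-7/97, -4/65, 9/8, 7/2, 62/9, 5*sqrt(2)}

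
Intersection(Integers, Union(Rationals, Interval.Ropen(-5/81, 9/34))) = Integers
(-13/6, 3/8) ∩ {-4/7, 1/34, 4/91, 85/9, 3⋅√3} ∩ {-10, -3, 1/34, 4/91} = {1/34, 4/91}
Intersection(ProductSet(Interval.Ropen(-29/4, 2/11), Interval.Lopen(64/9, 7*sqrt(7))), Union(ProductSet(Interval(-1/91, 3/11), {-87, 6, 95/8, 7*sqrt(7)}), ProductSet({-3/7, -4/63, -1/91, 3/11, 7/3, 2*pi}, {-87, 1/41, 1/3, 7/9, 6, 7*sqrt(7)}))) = Union(ProductSet({-3/7, -4/63, -1/91}, {7*sqrt(7)}), ProductSet(Interval.Ropen(-1/91, 2/11), {95/8, 7*sqrt(7)}))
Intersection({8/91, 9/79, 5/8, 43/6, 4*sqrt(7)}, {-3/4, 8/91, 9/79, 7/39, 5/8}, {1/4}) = EmptySet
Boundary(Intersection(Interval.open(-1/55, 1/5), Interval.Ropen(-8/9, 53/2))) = {-1/55, 1/5}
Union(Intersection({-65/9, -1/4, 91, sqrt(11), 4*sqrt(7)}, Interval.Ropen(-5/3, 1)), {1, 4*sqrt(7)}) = {-1/4, 1, 4*sqrt(7)}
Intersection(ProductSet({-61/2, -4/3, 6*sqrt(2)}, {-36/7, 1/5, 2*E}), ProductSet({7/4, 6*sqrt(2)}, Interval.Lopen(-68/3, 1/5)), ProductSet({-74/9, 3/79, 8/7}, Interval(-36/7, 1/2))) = EmptySet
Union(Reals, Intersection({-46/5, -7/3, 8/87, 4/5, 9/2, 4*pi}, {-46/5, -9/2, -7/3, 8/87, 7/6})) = Reals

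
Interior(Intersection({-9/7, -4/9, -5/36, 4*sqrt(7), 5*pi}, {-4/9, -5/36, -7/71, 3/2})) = EmptySet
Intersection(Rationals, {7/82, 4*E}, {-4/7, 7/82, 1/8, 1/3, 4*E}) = {7/82}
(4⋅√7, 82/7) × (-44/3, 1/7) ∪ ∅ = (4⋅√7, 82/7) × (-44/3, 1/7)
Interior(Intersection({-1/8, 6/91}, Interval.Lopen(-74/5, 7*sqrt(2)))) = EmptySet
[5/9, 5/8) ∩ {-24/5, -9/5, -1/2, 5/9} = {5/9}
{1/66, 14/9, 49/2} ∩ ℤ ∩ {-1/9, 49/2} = ∅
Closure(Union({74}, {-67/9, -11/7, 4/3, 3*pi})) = {-67/9, -11/7, 4/3, 74, 3*pi}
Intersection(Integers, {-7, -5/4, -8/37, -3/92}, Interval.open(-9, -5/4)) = {-7}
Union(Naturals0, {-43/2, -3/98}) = Union({-43/2, -3/98}, Naturals0)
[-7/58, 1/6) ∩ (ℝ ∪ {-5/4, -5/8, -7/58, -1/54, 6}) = [-7/58, 1/6)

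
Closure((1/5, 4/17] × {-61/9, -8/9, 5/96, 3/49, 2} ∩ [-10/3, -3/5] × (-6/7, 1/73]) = ∅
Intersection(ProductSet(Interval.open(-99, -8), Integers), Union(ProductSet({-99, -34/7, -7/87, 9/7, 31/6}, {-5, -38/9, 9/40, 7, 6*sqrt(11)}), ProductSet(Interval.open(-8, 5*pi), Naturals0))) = EmptySet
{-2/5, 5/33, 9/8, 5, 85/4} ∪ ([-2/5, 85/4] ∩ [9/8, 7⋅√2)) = {-2/5, 5/33, 85/4} ∪ [9/8, 7⋅√2)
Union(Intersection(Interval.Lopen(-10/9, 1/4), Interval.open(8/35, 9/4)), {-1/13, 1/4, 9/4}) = Union({-1/13, 9/4}, Interval.Lopen(8/35, 1/4))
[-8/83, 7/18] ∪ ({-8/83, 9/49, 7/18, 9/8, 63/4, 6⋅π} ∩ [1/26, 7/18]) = [-8/83, 7/18]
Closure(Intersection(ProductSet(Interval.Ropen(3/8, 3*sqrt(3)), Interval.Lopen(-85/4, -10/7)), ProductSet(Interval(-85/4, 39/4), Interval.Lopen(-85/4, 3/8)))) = Union(ProductSet({3/8, 3*sqrt(3)}, Interval(-85/4, -10/7)), ProductSet(Interval(3/8, 3*sqrt(3)), {-85/4, -10/7}), ProductSet(Interval.Ropen(3/8, 3*sqrt(3)), Interval.Lopen(-85/4, -10/7)))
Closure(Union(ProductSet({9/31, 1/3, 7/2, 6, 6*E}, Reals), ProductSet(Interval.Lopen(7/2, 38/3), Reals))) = ProductSet(Union({9/31, 1/3, 6*E}, Interval(7/2, 38/3)), Reals)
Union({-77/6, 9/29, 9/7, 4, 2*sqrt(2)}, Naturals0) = Union({-77/6, 9/29, 9/7, 2*sqrt(2)}, Naturals0)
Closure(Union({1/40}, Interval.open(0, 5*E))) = Interval(0, 5*E)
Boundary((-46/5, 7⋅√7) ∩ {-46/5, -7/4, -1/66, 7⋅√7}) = {-7/4, -1/66}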